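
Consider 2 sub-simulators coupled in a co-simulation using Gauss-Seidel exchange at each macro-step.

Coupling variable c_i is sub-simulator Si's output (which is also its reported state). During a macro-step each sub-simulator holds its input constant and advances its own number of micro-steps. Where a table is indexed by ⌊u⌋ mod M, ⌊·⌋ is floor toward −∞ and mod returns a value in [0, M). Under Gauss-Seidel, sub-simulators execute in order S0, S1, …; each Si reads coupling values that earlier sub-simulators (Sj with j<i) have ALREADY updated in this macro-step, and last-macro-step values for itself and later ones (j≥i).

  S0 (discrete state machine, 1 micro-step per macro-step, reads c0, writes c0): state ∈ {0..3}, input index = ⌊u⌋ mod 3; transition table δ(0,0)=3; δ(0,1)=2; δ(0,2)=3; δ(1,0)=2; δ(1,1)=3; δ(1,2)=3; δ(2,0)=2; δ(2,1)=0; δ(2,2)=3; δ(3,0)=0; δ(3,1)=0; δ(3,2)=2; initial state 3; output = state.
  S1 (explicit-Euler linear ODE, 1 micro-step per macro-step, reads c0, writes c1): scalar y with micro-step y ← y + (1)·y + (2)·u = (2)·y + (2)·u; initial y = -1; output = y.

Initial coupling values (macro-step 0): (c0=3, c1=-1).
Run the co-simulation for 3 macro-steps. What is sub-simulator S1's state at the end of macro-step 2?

S1 state at macro-step 2 = 2

macro 1: S0 reads c0=3 → after 1×micro: 0; S1 reads c0=0 → after 1×micro: -2 ⇒ (c0=0, c1=-2)
macro 2: S0 reads c0=0 → after 1×micro: 3; S1 reads c0=3 → after 1×micro: 2 ⇒ (c0=3, c1=2)
macro 3: S0 reads c0=3 → after 1×micro: 0; S1 reads c0=0 → after 1×micro: 4 ⇒ (c0=0, c1=4)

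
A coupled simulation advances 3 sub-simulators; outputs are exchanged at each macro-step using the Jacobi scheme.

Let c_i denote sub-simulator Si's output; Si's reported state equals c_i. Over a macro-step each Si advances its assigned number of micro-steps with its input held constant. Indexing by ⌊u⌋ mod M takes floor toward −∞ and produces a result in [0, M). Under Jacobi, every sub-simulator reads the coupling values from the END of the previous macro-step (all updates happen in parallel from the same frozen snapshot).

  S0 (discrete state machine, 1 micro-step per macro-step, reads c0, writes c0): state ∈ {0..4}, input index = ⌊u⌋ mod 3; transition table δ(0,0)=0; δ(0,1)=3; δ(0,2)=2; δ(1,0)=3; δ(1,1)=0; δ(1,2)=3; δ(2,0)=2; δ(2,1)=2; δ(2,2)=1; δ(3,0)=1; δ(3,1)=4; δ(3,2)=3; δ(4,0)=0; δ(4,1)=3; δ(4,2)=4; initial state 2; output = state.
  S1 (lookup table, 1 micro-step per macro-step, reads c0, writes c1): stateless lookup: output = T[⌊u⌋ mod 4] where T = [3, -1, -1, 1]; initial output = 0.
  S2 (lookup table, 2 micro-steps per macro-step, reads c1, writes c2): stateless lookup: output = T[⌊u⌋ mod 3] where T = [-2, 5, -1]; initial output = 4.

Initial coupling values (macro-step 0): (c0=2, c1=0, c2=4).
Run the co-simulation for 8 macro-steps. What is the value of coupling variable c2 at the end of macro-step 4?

c2 at macro-step 4 = -2

macro 1: S0 reads c0=2 → after 1×micro: 1; S1 reads c0=2 → after 1×micro: -1; S2 reads c1=0 → after 2×micro: -2 ⇒ (c0=1, c1=-1, c2=-2)
macro 2: S0 reads c0=1 → after 1×micro: 0; S1 reads c0=1 → after 1×micro: -1; S2 reads c1=-1 → after 2×micro: -1 ⇒ (c0=0, c1=-1, c2=-1)
macro 3: S0 reads c0=0 → after 1×micro: 0; S1 reads c0=0 → after 1×micro: 3; S2 reads c1=-1 → after 2×micro: -1 ⇒ (c0=0, c1=3, c2=-1)
macro 4: S0 reads c0=0 → after 1×micro: 0; S1 reads c0=0 → after 1×micro: 3; S2 reads c1=3 → after 2×micro: -2 ⇒ (c0=0, c1=3, c2=-2)
macro 5: S0 reads c0=0 → after 1×micro: 0; S1 reads c0=0 → after 1×micro: 3; S2 reads c1=3 → after 2×micro: -2 ⇒ (c0=0, c1=3, c2=-2)
macro 6: S0 reads c0=0 → after 1×micro: 0; S1 reads c0=0 → after 1×micro: 3; S2 reads c1=3 → after 2×micro: -2 ⇒ (c0=0, c1=3, c2=-2)
macro 7: S0 reads c0=0 → after 1×micro: 0; S1 reads c0=0 → after 1×micro: 3; S2 reads c1=3 → after 2×micro: -2 ⇒ (c0=0, c1=3, c2=-2)
macro 8: S0 reads c0=0 → after 1×micro: 0; S1 reads c0=0 → after 1×micro: 3; S2 reads c1=3 → after 2×micro: -2 ⇒ (c0=0, c1=3, c2=-2)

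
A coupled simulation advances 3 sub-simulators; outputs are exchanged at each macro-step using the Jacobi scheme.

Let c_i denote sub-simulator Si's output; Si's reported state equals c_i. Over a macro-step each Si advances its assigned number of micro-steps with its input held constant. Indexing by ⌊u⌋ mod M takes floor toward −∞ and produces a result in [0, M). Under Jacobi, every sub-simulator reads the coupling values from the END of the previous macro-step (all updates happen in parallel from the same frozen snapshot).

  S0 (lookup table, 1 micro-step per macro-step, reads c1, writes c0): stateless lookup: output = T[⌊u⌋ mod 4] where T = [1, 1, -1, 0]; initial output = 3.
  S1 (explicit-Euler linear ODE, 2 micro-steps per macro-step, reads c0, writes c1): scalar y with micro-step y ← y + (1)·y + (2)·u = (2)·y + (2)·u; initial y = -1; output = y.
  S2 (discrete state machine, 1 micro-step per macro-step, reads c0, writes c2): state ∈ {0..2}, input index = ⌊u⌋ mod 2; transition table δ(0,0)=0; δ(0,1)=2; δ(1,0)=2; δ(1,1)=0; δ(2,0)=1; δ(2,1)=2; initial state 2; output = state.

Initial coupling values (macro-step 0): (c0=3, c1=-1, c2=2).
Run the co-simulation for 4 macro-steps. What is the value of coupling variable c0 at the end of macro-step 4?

c0 at macro-step 4 = -1

macro 1: S0 reads c1=-1 → after 1×micro: 0; S1 reads c0=3 → after 2×micro: 14; S2 reads c0=3 → after 1×micro: 2 ⇒ (c0=0, c1=14, c2=2)
macro 2: S0 reads c1=14 → after 1×micro: -1; S1 reads c0=0 → after 2×micro: 56; S2 reads c0=0 → after 1×micro: 1 ⇒ (c0=-1, c1=56, c2=1)
macro 3: S0 reads c1=56 → after 1×micro: 1; S1 reads c0=-1 → after 2×micro: 218; S2 reads c0=-1 → after 1×micro: 0 ⇒ (c0=1, c1=218, c2=0)
macro 4: S0 reads c1=218 → after 1×micro: -1; S1 reads c0=1 → after 2×micro: 878; S2 reads c0=1 → after 1×micro: 2 ⇒ (c0=-1, c1=878, c2=2)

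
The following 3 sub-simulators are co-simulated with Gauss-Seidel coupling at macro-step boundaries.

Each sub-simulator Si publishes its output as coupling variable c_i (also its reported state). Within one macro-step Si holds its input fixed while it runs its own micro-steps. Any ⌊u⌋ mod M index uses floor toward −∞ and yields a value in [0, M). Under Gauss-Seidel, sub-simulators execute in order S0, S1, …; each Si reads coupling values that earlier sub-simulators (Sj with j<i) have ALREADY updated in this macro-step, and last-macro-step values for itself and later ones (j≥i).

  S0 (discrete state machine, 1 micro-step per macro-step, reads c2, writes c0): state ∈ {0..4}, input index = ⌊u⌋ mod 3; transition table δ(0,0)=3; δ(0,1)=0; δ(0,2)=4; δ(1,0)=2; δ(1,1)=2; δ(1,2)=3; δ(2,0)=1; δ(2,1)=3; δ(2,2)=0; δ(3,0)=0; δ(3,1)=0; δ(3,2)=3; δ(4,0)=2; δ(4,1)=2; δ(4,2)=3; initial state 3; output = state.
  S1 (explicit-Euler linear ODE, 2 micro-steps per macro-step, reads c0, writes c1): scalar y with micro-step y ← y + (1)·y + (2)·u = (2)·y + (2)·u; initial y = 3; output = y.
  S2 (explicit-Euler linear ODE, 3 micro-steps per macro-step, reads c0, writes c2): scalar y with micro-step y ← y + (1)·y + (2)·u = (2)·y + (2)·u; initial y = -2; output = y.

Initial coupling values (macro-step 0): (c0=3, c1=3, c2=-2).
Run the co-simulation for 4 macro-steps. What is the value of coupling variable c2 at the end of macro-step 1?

c2 at macro-step 1 = -16

macro 1: S0 reads c2=-2 → after 1×micro: 0; S1 reads c0=0 → after 2×micro: 12; S2 reads c0=0 → after 3×micro: -16 ⇒ (c0=0, c1=12, c2=-16)
macro 2: S0 reads c2=-16 → after 1×micro: 4; S1 reads c0=4 → after 2×micro: 72; S2 reads c0=4 → after 3×micro: -72 ⇒ (c0=4, c1=72, c2=-72)
macro 3: S0 reads c2=-72 → after 1×micro: 2; S1 reads c0=2 → after 2×micro: 300; S2 reads c0=2 → after 3×micro: -548 ⇒ (c0=2, c1=300, c2=-548)
macro 4: S0 reads c2=-548 → after 1×micro: 3; S1 reads c0=3 → after 2×micro: 1218; S2 reads c0=3 → after 3×micro: -4342 ⇒ (c0=3, c1=1218, c2=-4342)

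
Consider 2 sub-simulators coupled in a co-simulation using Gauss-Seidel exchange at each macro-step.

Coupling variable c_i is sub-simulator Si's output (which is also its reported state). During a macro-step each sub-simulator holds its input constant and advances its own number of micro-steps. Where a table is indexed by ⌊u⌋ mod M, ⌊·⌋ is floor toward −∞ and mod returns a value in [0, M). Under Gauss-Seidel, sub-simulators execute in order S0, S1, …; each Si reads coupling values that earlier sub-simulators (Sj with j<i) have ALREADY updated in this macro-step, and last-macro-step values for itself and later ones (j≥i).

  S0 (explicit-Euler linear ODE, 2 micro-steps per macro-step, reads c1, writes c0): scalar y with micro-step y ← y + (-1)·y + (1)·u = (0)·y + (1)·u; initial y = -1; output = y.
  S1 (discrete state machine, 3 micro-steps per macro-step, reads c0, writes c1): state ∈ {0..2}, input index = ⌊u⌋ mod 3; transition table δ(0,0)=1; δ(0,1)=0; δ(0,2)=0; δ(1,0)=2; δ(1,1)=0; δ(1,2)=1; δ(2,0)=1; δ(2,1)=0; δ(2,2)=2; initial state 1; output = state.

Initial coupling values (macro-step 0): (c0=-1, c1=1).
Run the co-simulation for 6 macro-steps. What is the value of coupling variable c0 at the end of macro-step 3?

c0 at macro-step 3 = 1

macro 1: S0 reads c1=1 → after 2×micro: 1; S1 reads c0=1 → after 3×micro: 0 ⇒ (c0=1, c1=0)
macro 2: S0 reads c1=0 → after 2×micro: 0; S1 reads c0=0 → after 3×micro: 1 ⇒ (c0=0, c1=1)
macro 3: S0 reads c1=1 → after 2×micro: 1; S1 reads c0=1 → after 3×micro: 0 ⇒ (c0=1, c1=0)
macro 4: S0 reads c1=0 → after 2×micro: 0; S1 reads c0=0 → after 3×micro: 1 ⇒ (c0=0, c1=1)
macro 5: S0 reads c1=1 → after 2×micro: 1; S1 reads c0=1 → after 3×micro: 0 ⇒ (c0=1, c1=0)
macro 6: S0 reads c1=0 → after 2×micro: 0; S1 reads c0=0 → after 3×micro: 1 ⇒ (c0=0, c1=1)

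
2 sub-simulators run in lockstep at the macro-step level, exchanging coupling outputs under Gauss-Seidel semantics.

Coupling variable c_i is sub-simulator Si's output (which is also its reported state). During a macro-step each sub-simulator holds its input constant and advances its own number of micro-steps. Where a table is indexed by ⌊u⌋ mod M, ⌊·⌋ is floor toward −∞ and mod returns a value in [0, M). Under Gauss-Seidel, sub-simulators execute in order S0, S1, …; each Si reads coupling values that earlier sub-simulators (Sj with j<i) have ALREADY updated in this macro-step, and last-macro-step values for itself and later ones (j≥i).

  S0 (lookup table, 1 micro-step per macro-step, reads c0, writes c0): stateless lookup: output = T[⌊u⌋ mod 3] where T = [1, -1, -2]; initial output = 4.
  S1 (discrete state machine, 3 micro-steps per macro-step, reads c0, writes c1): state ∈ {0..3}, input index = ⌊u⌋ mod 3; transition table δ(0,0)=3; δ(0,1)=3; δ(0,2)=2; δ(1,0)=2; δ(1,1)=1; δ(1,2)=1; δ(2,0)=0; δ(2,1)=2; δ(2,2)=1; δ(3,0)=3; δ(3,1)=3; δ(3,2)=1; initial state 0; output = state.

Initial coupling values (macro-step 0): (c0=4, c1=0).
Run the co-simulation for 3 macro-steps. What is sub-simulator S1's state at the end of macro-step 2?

macro 1: S0 reads c0=4 → after 1×micro: -1; S1 reads c0=-1 → after 3×micro: 1 ⇒ (c0=-1, c1=1)
macro 2: S0 reads c0=-1 → after 1×micro: -2; S1 reads c0=-2 → after 3×micro: 1 ⇒ (c0=-2, c1=1)
macro 3: S0 reads c0=-2 → after 1×micro: -1; S1 reads c0=-1 → after 3×micro: 1 ⇒ (c0=-1, c1=1)

S1 state at macro-step 2 = 1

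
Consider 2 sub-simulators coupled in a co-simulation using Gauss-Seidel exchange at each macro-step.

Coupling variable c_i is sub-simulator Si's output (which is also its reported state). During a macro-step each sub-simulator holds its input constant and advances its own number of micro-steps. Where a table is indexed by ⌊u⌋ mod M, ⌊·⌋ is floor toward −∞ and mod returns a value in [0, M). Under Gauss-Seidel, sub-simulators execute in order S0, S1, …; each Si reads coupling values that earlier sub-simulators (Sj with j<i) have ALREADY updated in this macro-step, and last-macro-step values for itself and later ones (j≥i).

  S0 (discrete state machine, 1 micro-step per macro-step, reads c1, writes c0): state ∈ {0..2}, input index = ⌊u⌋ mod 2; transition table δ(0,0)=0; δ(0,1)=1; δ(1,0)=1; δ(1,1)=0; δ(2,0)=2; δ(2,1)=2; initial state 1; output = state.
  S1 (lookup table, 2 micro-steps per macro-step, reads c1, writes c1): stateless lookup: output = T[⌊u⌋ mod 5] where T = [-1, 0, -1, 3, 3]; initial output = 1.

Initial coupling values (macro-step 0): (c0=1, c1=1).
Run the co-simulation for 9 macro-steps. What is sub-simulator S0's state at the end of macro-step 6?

macro 1: S0 reads c1=1 → after 1×micro: 0; S1 reads c1=1 → after 2×micro: 0 ⇒ (c0=0, c1=0)
macro 2: S0 reads c1=0 → after 1×micro: 0; S1 reads c1=0 → after 2×micro: -1 ⇒ (c0=0, c1=-1)
macro 3: S0 reads c1=-1 → after 1×micro: 1; S1 reads c1=-1 → after 2×micro: 3 ⇒ (c0=1, c1=3)
macro 4: S0 reads c1=3 → after 1×micro: 0; S1 reads c1=3 → after 2×micro: 3 ⇒ (c0=0, c1=3)
macro 5: S0 reads c1=3 → after 1×micro: 1; S1 reads c1=3 → after 2×micro: 3 ⇒ (c0=1, c1=3)
macro 6: S0 reads c1=3 → after 1×micro: 0; S1 reads c1=3 → after 2×micro: 3 ⇒ (c0=0, c1=3)
macro 7: S0 reads c1=3 → after 1×micro: 1; S1 reads c1=3 → after 2×micro: 3 ⇒ (c0=1, c1=3)
macro 8: S0 reads c1=3 → after 1×micro: 0; S1 reads c1=3 → after 2×micro: 3 ⇒ (c0=0, c1=3)
macro 9: S0 reads c1=3 → after 1×micro: 1; S1 reads c1=3 → after 2×micro: 3 ⇒ (c0=1, c1=3)

S0 state at macro-step 6 = 0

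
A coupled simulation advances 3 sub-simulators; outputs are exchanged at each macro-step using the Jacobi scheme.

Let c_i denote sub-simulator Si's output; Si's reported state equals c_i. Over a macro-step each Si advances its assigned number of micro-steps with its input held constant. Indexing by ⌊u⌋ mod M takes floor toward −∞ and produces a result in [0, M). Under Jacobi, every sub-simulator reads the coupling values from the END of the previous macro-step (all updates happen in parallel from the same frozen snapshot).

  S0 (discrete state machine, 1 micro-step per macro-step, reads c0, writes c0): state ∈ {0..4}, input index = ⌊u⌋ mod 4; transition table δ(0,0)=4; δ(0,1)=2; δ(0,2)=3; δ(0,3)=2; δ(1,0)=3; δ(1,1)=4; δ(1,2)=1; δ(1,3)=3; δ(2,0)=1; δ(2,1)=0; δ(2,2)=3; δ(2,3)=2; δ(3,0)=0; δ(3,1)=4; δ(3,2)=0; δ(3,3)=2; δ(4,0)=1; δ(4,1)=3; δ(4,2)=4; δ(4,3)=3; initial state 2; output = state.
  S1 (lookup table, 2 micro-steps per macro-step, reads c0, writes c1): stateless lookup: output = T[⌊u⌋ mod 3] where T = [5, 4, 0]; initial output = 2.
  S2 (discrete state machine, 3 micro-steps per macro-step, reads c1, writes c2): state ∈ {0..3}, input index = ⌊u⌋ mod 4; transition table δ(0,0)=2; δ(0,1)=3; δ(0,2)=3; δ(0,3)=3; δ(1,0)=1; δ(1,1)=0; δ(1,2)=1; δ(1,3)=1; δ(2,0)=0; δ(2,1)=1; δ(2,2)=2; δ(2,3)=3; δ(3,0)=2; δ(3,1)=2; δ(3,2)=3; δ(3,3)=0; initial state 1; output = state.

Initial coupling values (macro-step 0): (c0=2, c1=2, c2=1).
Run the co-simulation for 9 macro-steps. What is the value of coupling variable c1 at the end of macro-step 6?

macro 1: S0 reads c0=2 → after 1×micro: 3; S1 reads c0=2 → after 2×micro: 0; S2 reads c1=2 → after 3×micro: 1 ⇒ (c0=3, c1=0, c2=1)
macro 2: S0 reads c0=3 → after 1×micro: 2; S1 reads c0=3 → after 2×micro: 5; S2 reads c1=0 → after 3×micro: 1 ⇒ (c0=2, c1=5, c2=1)
macro 3: S0 reads c0=2 → after 1×micro: 3; S1 reads c0=2 → after 2×micro: 0; S2 reads c1=5 → after 3×micro: 2 ⇒ (c0=3, c1=0, c2=2)
macro 4: S0 reads c0=3 → after 1×micro: 2; S1 reads c0=3 → after 2×micro: 5; S2 reads c1=0 → after 3×micro: 0 ⇒ (c0=2, c1=5, c2=0)
macro 5: S0 reads c0=2 → after 1×micro: 3; S1 reads c0=2 → after 2×micro: 0; S2 reads c1=5 → after 3×micro: 1 ⇒ (c0=3, c1=0, c2=1)
macro 6: S0 reads c0=3 → after 1×micro: 2; S1 reads c0=3 → after 2×micro: 5; S2 reads c1=0 → after 3×micro: 1 ⇒ (c0=2, c1=5, c2=1)
macro 7: S0 reads c0=2 → after 1×micro: 3; S1 reads c0=2 → after 2×micro: 0; S2 reads c1=5 → after 3×micro: 2 ⇒ (c0=3, c1=0, c2=2)
macro 8: S0 reads c0=3 → after 1×micro: 2; S1 reads c0=3 → after 2×micro: 5; S2 reads c1=0 → after 3×micro: 0 ⇒ (c0=2, c1=5, c2=0)
macro 9: S0 reads c0=2 → after 1×micro: 3; S1 reads c0=2 → after 2×micro: 0; S2 reads c1=5 → after 3×micro: 1 ⇒ (c0=3, c1=0, c2=1)

c1 at macro-step 6 = 5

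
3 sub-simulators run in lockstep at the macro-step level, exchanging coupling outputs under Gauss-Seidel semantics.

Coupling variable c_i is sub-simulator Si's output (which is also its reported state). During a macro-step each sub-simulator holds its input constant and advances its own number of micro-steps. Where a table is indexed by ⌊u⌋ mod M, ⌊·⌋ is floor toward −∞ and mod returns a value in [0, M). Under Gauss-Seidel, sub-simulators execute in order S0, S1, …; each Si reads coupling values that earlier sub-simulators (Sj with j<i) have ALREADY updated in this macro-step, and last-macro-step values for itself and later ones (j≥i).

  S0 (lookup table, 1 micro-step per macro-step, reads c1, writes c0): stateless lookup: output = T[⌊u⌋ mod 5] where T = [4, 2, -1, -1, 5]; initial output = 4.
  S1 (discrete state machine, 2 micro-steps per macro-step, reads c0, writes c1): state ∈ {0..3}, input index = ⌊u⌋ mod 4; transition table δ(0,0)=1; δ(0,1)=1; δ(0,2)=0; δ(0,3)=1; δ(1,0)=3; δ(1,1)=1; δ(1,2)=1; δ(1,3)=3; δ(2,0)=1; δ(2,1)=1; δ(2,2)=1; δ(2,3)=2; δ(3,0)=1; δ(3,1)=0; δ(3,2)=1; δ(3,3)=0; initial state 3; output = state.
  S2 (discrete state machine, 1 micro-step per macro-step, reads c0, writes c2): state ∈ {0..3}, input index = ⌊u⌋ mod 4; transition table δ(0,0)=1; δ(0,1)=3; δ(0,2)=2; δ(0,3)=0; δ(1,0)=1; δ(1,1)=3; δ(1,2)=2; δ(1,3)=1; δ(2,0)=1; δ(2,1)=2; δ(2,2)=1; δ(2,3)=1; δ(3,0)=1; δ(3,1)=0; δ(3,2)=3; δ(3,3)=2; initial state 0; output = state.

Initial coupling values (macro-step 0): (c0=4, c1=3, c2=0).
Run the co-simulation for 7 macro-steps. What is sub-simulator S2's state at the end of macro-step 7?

S2 state at macro-step 7 = 1

macro 1: S0 reads c1=3 → after 1×micro: -1; S1 reads c0=-1 → after 2×micro: 1; S2 reads c0=-1 → after 1×micro: 0 ⇒ (c0=-1, c1=1, c2=0)
macro 2: S0 reads c1=1 → after 1×micro: 2; S1 reads c0=2 → after 2×micro: 1; S2 reads c0=2 → after 1×micro: 2 ⇒ (c0=2, c1=1, c2=2)
macro 3: S0 reads c1=1 → after 1×micro: 2; S1 reads c0=2 → after 2×micro: 1; S2 reads c0=2 → after 1×micro: 1 ⇒ (c0=2, c1=1, c2=1)
macro 4: S0 reads c1=1 → after 1×micro: 2; S1 reads c0=2 → after 2×micro: 1; S2 reads c0=2 → after 1×micro: 2 ⇒ (c0=2, c1=1, c2=2)
macro 5: S0 reads c1=1 → after 1×micro: 2; S1 reads c0=2 → after 2×micro: 1; S2 reads c0=2 → after 1×micro: 1 ⇒ (c0=2, c1=1, c2=1)
macro 6: S0 reads c1=1 → after 1×micro: 2; S1 reads c0=2 → after 2×micro: 1; S2 reads c0=2 → after 1×micro: 2 ⇒ (c0=2, c1=1, c2=2)
macro 7: S0 reads c1=1 → after 1×micro: 2; S1 reads c0=2 → after 2×micro: 1; S2 reads c0=2 → after 1×micro: 1 ⇒ (c0=2, c1=1, c2=1)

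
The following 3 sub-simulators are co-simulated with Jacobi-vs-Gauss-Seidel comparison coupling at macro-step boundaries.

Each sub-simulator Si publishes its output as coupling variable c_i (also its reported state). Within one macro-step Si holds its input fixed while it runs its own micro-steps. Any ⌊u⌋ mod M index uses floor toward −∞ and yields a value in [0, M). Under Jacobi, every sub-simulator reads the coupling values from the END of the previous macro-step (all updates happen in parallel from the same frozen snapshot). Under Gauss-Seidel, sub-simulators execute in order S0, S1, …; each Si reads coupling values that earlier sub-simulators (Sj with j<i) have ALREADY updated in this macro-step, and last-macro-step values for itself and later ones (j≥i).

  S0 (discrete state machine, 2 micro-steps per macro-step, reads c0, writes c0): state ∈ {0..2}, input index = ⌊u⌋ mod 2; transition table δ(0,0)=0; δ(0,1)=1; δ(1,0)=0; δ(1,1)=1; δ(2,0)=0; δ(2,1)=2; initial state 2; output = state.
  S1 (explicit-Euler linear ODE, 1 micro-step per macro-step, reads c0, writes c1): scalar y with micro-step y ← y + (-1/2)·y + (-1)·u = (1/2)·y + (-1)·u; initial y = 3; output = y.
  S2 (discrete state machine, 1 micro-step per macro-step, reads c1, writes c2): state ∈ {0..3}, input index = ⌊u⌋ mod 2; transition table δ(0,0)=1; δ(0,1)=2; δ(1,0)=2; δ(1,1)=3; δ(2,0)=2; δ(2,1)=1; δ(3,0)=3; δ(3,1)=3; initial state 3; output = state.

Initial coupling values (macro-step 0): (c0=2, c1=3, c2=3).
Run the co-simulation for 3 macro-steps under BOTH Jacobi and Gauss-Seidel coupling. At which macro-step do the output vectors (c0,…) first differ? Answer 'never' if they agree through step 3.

first divergence at macro-step: 1

[Jacobi] macro 1: S0 reads c0=2 → after 2×micro: 0; S1 reads c0=2 → after 1×micro: -1/2; S2 reads c1=3 → after 1×micro: 3 ⇒ (c0=0, c1=-1/2, c2=3)
[Jacobi] macro 2: S0 reads c0=0 → after 2×micro: 0; S1 reads c0=0 → after 1×micro: -1/4; S2 reads c1=-1/2 → after 1×micro: 3 ⇒ (c0=0, c1=-1/4, c2=3)
[Jacobi] macro 3: S0 reads c0=0 → after 2×micro: 0; S1 reads c0=0 → after 1×micro: -1/8; S2 reads c1=-1/4 → after 1×micro: 3 ⇒ (c0=0, c1=-1/8, c2=3)
[Gauss-Seidel] macro 1: S0 reads c0=2 → after 2×micro: 0; S1 reads c0=0 → after 1×micro: 3/2; S2 reads c1=3/2 → after 1×micro: 3 ⇒ (c0=0, c1=3/2, c2=3)
[Gauss-Seidel] macro 2: S0 reads c0=0 → after 2×micro: 0; S1 reads c0=0 → after 1×micro: 3/4; S2 reads c1=3/4 → after 1×micro: 3 ⇒ (c0=0, c1=3/4, c2=3)
[Gauss-Seidel] macro 3: S0 reads c0=0 → after 2×micro: 0; S1 reads c0=0 → after 1×micro: 3/8; S2 reads c1=3/8 → after 1×micro: 3 ⇒ (c0=0, c1=3/8, c2=3)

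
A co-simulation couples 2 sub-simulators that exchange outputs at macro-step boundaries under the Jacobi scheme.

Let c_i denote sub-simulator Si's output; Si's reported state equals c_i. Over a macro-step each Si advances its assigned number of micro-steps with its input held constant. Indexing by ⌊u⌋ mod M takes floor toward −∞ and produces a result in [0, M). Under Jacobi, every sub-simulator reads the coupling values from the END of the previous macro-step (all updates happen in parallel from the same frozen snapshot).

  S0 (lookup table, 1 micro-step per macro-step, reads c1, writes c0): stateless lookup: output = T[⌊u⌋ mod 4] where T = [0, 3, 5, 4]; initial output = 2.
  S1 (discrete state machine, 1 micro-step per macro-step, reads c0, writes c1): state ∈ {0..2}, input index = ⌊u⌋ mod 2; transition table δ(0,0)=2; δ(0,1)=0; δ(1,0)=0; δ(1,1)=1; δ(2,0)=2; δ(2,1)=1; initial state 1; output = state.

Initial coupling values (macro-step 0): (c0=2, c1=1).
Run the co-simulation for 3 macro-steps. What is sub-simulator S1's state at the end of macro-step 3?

macro 1: S0 reads c1=1 → after 1×micro: 3; S1 reads c0=2 → after 1×micro: 0 ⇒ (c0=3, c1=0)
macro 2: S0 reads c1=0 → after 1×micro: 0; S1 reads c0=3 → after 1×micro: 0 ⇒ (c0=0, c1=0)
macro 3: S0 reads c1=0 → after 1×micro: 0; S1 reads c0=0 → after 1×micro: 2 ⇒ (c0=0, c1=2)

S1 state at macro-step 3 = 2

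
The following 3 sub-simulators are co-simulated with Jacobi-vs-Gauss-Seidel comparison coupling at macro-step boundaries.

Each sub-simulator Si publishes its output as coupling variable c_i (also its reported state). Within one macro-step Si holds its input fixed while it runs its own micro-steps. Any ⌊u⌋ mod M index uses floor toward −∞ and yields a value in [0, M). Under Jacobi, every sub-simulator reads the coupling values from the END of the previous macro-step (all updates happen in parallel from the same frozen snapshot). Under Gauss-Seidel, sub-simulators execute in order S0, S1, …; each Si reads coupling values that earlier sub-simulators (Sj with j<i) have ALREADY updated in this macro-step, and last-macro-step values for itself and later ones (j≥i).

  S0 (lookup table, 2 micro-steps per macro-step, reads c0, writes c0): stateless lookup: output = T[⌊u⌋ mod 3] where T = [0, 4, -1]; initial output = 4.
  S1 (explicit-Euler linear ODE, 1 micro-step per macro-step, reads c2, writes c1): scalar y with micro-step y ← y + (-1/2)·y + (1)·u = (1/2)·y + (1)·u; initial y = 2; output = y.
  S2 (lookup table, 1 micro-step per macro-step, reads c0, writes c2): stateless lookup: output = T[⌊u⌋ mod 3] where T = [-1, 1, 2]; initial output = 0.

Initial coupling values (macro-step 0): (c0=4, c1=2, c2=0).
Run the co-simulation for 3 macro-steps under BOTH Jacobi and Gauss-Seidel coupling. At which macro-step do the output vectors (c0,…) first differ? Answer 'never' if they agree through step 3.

first divergence at macro-step: never

[Jacobi] macro 1: S0 reads c0=4 → after 2×micro: 4; S1 reads c2=0 → after 1×micro: 1; S2 reads c0=4 → after 1×micro: 1 ⇒ (c0=4, c1=1, c2=1)
[Jacobi] macro 2: S0 reads c0=4 → after 2×micro: 4; S1 reads c2=1 → after 1×micro: 3/2; S2 reads c0=4 → after 1×micro: 1 ⇒ (c0=4, c1=3/2, c2=1)
[Jacobi] macro 3: S0 reads c0=4 → after 2×micro: 4; S1 reads c2=1 → after 1×micro: 7/4; S2 reads c0=4 → after 1×micro: 1 ⇒ (c0=4, c1=7/4, c2=1)
[Gauss-Seidel] macro 1: S0 reads c0=4 → after 2×micro: 4; S1 reads c2=0 → after 1×micro: 1; S2 reads c0=4 → after 1×micro: 1 ⇒ (c0=4, c1=1, c2=1)
[Gauss-Seidel] macro 2: S0 reads c0=4 → after 2×micro: 4; S1 reads c2=1 → after 1×micro: 3/2; S2 reads c0=4 → after 1×micro: 1 ⇒ (c0=4, c1=3/2, c2=1)
[Gauss-Seidel] macro 3: S0 reads c0=4 → after 2×micro: 4; S1 reads c2=1 → after 1×micro: 7/4; S2 reads c0=4 → after 1×micro: 1 ⇒ (c0=4, c1=7/4, c2=1)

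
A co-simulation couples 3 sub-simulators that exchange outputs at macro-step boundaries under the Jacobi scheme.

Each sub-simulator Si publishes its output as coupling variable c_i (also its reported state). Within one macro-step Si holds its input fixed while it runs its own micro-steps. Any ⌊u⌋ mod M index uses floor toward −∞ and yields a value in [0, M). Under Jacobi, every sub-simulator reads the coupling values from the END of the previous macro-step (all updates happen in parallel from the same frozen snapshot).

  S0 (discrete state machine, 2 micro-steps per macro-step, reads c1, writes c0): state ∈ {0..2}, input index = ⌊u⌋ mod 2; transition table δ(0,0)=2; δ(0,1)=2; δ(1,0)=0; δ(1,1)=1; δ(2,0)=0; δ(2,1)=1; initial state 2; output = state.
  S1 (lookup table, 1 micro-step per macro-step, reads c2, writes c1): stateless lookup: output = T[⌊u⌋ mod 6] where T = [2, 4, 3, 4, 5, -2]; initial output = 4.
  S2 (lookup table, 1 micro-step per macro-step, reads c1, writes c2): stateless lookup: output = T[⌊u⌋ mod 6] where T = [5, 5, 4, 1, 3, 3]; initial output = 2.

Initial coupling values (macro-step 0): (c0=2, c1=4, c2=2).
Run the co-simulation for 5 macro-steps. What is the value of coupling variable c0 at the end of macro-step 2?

macro 1: S0 reads c1=4 → after 2×micro: 2; S1 reads c2=2 → after 1×micro: 3; S2 reads c1=4 → after 1×micro: 3 ⇒ (c0=2, c1=3, c2=3)
macro 2: S0 reads c1=3 → after 2×micro: 1; S1 reads c2=3 → after 1×micro: 4; S2 reads c1=3 → after 1×micro: 1 ⇒ (c0=1, c1=4, c2=1)
macro 3: S0 reads c1=4 → after 2×micro: 2; S1 reads c2=1 → after 1×micro: 4; S2 reads c1=4 → after 1×micro: 3 ⇒ (c0=2, c1=4, c2=3)
macro 4: S0 reads c1=4 → after 2×micro: 2; S1 reads c2=3 → after 1×micro: 4; S2 reads c1=4 → after 1×micro: 3 ⇒ (c0=2, c1=4, c2=3)
macro 5: S0 reads c1=4 → after 2×micro: 2; S1 reads c2=3 → after 1×micro: 4; S2 reads c1=4 → after 1×micro: 3 ⇒ (c0=2, c1=4, c2=3)

c0 at macro-step 2 = 1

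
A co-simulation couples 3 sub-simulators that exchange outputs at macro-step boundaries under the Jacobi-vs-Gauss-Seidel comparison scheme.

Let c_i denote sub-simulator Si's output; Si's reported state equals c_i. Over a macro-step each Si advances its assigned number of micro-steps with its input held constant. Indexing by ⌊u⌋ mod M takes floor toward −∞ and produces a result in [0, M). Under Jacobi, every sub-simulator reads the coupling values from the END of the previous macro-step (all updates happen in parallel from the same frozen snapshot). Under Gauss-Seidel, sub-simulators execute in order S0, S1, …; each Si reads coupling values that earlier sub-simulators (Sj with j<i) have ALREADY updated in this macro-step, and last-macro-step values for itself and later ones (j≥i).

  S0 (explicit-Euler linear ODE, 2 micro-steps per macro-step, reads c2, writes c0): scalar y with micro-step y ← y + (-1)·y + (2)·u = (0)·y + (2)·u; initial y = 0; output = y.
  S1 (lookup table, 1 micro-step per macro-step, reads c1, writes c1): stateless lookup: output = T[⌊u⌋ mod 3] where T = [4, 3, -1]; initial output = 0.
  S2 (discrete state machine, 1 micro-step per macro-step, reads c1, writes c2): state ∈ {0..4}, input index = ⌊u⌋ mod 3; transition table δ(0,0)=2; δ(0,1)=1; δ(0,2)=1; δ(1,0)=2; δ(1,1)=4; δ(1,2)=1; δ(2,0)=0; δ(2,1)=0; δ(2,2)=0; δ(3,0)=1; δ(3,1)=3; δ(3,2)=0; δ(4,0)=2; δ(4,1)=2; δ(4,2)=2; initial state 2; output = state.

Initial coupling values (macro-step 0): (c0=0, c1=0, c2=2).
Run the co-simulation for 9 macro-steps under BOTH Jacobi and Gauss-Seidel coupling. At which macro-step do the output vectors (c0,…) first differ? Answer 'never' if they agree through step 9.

first divergence at macro-step: 2

[Jacobi] macro 1: S0 reads c2=2 → after 2×micro: 4; S1 reads c1=0 → after 1×micro: 4; S2 reads c1=0 → after 1×micro: 0 ⇒ (c0=4, c1=4, c2=0)
[Jacobi] macro 2: S0 reads c2=0 → after 2×micro: 0; S1 reads c1=4 → after 1×micro: 3; S2 reads c1=4 → after 1×micro: 1 ⇒ (c0=0, c1=3, c2=1)
[Jacobi] macro 3: S0 reads c2=1 → after 2×micro: 2; S1 reads c1=3 → after 1×micro: 4; S2 reads c1=3 → after 1×micro: 2 ⇒ (c0=2, c1=4, c2=2)
[Jacobi] macro 4: S0 reads c2=2 → after 2×micro: 4; S1 reads c1=4 → after 1×micro: 3; S2 reads c1=4 → after 1×micro: 0 ⇒ (c0=4, c1=3, c2=0)
[Jacobi] macro 5: S0 reads c2=0 → after 2×micro: 0; S1 reads c1=3 → after 1×micro: 4; S2 reads c1=3 → after 1×micro: 2 ⇒ (c0=0, c1=4, c2=2)
[Jacobi] macro 6: S0 reads c2=2 → after 2×micro: 4; S1 reads c1=4 → after 1×micro: 3; S2 reads c1=4 → after 1×micro: 0 ⇒ (c0=4, c1=3, c2=0)
[Jacobi] macro 7: S0 reads c2=0 → after 2×micro: 0; S1 reads c1=3 → after 1×micro: 4; S2 reads c1=3 → after 1×micro: 2 ⇒ (c0=0, c1=4, c2=2)
[Jacobi] macro 8: S0 reads c2=2 → after 2×micro: 4; S1 reads c1=4 → after 1×micro: 3; S2 reads c1=4 → after 1×micro: 0 ⇒ (c0=4, c1=3, c2=0)
[Jacobi] macro 9: S0 reads c2=0 → after 2×micro: 0; S1 reads c1=3 → after 1×micro: 4; S2 reads c1=3 → after 1×micro: 2 ⇒ (c0=0, c1=4, c2=2)
[Gauss-Seidel] macro 1: S0 reads c2=2 → after 2×micro: 4; S1 reads c1=0 → after 1×micro: 4; S2 reads c1=4 → after 1×micro: 0 ⇒ (c0=4, c1=4, c2=0)
[Gauss-Seidel] macro 2: S0 reads c2=0 → after 2×micro: 0; S1 reads c1=4 → after 1×micro: 3; S2 reads c1=3 → after 1×micro: 2 ⇒ (c0=0, c1=3, c2=2)
[Gauss-Seidel] macro 3: S0 reads c2=2 → after 2×micro: 4; S1 reads c1=3 → after 1×micro: 4; S2 reads c1=4 → after 1×micro: 0 ⇒ (c0=4, c1=4, c2=0)
[Gauss-Seidel] macro 4: S0 reads c2=0 → after 2×micro: 0; S1 reads c1=4 → after 1×micro: 3; S2 reads c1=3 → after 1×micro: 2 ⇒ (c0=0, c1=3, c2=2)
[Gauss-Seidel] macro 5: S0 reads c2=2 → after 2×micro: 4; S1 reads c1=3 → after 1×micro: 4; S2 reads c1=4 → after 1×micro: 0 ⇒ (c0=4, c1=4, c2=0)
[Gauss-Seidel] macro 6: S0 reads c2=0 → after 2×micro: 0; S1 reads c1=4 → after 1×micro: 3; S2 reads c1=3 → after 1×micro: 2 ⇒ (c0=0, c1=3, c2=2)
[Gauss-Seidel] macro 7: S0 reads c2=2 → after 2×micro: 4; S1 reads c1=3 → after 1×micro: 4; S2 reads c1=4 → after 1×micro: 0 ⇒ (c0=4, c1=4, c2=0)
[Gauss-Seidel] macro 8: S0 reads c2=0 → after 2×micro: 0; S1 reads c1=4 → after 1×micro: 3; S2 reads c1=3 → after 1×micro: 2 ⇒ (c0=0, c1=3, c2=2)
[Gauss-Seidel] macro 9: S0 reads c2=2 → after 2×micro: 4; S1 reads c1=3 → after 1×micro: 4; S2 reads c1=4 → after 1×micro: 0 ⇒ (c0=4, c1=4, c2=0)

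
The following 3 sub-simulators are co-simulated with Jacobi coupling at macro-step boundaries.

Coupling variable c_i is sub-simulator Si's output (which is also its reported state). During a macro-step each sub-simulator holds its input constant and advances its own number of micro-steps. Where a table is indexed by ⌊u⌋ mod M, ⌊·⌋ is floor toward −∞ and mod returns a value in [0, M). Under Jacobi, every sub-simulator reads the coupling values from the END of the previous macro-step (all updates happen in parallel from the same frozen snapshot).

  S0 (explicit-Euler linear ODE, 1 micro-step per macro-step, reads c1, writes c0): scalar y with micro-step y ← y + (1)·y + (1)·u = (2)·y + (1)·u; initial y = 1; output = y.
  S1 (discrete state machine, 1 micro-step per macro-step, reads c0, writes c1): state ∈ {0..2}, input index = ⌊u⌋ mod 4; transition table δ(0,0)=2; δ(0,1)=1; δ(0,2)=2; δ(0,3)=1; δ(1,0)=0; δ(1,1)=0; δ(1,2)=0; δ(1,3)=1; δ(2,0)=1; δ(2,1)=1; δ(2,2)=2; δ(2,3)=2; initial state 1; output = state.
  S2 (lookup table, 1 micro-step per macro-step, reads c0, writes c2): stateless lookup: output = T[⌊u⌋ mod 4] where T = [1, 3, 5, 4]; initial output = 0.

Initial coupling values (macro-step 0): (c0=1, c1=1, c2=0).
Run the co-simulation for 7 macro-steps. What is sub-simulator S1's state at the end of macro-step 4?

macro 1: S0 reads c1=1 → after 1×micro: 3; S1 reads c0=1 → after 1×micro: 0; S2 reads c0=1 → after 1×micro: 3 ⇒ (c0=3, c1=0, c2=3)
macro 2: S0 reads c1=0 → after 1×micro: 6; S1 reads c0=3 → after 1×micro: 1; S2 reads c0=3 → after 1×micro: 4 ⇒ (c0=6, c1=1, c2=4)
macro 3: S0 reads c1=1 → after 1×micro: 13; S1 reads c0=6 → after 1×micro: 0; S2 reads c0=6 → after 1×micro: 5 ⇒ (c0=13, c1=0, c2=5)
macro 4: S0 reads c1=0 → after 1×micro: 26; S1 reads c0=13 → after 1×micro: 1; S2 reads c0=13 → after 1×micro: 3 ⇒ (c0=26, c1=1, c2=3)
macro 5: S0 reads c1=1 → after 1×micro: 53; S1 reads c0=26 → after 1×micro: 0; S2 reads c0=26 → after 1×micro: 5 ⇒ (c0=53, c1=0, c2=5)
macro 6: S0 reads c1=0 → after 1×micro: 106; S1 reads c0=53 → after 1×micro: 1; S2 reads c0=53 → after 1×micro: 3 ⇒ (c0=106, c1=1, c2=3)
macro 7: S0 reads c1=1 → after 1×micro: 213; S1 reads c0=106 → after 1×micro: 0; S2 reads c0=106 → after 1×micro: 5 ⇒ (c0=213, c1=0, c2=5)

S1 state at macro-step 4 = 1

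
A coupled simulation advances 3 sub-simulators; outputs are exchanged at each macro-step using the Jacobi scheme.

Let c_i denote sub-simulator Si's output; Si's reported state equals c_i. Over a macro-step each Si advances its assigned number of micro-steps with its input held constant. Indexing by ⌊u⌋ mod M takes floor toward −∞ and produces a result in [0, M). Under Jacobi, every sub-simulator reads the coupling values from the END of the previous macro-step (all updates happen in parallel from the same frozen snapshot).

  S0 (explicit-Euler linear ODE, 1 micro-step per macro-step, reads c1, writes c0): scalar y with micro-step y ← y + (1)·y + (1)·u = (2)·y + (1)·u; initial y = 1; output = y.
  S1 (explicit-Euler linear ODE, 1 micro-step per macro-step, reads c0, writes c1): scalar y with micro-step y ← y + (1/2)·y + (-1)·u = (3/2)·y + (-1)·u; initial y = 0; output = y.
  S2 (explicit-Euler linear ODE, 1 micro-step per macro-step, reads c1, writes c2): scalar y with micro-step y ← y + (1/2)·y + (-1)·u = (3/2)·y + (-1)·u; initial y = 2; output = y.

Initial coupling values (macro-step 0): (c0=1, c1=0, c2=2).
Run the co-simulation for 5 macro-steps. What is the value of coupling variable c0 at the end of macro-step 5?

macro 1: S0 reads c1=0 → after 1×micro: 2; S1 reads c0=1 → after 1×micro: -1; S2 reads c1=0 → after 1×micro: 3 ⇒ (c0=2, c1=-1, c2=3)
macro 2: S0 reads c1=-1 → after 1×micro: 3; S1 reads c0=2 → after 1×micro: -7/2; S2 reads c1=-1 → after 1×micro: 11/2 ⇒ (c0=3, c1=-7/2, c2=11/2)
macro 3: S0 reads c1=-7/2 → after 1×micro: 5/2; S1 reads c0=3 → after 1×micro: -33/4; S2 reads c1=-7/2 → after 1×micro: 47/4 ⇒ (c0=5/2, c1=-33/4, c2=47/4)
macro 4: S0 reads c1=-33/4 → after 1×micro: -13/4; S1 reads c0=5/2 → after 1×micro: -119/8; S2 reads c1=-33/4 → after 1×micro: 207/8 ⇒ (c0=-13/4, c1=-119/8, c2=207/8)
macro 5: S0 reads c1=-119/8 → after 1×micro: -171/8; S1 reads c0=-13/4 → after 1×micro: -305/16; S2 reads c1=-119/8 → after 1×micro: 859/16 ⇒ (c0=-171/8, c1=-305/16, c2=859/16)

c0 at macro-step 5 = -171/8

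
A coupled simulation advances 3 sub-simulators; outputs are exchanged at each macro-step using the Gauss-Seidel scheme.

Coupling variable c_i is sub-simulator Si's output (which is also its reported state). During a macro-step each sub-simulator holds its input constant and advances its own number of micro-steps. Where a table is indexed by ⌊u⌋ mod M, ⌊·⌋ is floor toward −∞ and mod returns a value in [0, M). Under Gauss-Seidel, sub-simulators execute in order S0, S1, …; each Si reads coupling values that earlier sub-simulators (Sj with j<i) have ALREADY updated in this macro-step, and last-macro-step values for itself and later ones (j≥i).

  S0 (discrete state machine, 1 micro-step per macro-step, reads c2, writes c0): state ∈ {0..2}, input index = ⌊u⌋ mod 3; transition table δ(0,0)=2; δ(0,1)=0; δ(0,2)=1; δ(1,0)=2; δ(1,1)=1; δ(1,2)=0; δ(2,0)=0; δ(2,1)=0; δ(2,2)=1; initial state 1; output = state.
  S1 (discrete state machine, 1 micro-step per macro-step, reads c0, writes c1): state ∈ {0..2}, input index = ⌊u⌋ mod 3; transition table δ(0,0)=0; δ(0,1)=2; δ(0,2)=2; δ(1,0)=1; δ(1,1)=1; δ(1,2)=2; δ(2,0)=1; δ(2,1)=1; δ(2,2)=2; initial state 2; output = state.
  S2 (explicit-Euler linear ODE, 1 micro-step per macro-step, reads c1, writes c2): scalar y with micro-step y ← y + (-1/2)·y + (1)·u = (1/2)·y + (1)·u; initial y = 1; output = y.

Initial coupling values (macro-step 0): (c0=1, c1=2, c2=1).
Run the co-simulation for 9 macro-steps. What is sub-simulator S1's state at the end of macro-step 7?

S1 state at macro-step 7 = 1

macro 1: S0 reads c2=1 → after 1×micro: 1; S1 reads c0=1 → after 1×micro: 1; S2 reads c1=1 → after 1×micro: 3/2 ⇒ (c0=1, c1=1, c2=3/2)
macro 2: S0 reads c2=3/2 → after 1×micro: 1; S1 reads c0=1 → after 1×micro: 1; S2 reads c1=1 → after 1×micro: 7/4 ⇒ (c0=1, c1=1, c2=7/4)
macro 3: S0 reads c2=7/4 → after 1×micro: 1; S1 reads c0=1 → after 1×micro: 1; S2 reads c1=1 → after 1×micro: 15/8 ⇒ (c0=1, c1=1, c2=15/8)
macro 4: S0 reads c2=15/8 → after 1×micro: 1; S1 reads c0=1 → after 1×micro: 1; S2 reads c1=1 → after 1×micro: 31/16 ⇒ (c0=1, c1=1, c2=31/16)
macro 5: S0 reads c2=31/16 → after 1×micro: 1; S1 reads c0=1 → after 1×micro: 1; S2 reads c1=1 → after 1×micro: 63/32 ⇒ (c0=1, c1=1, c2=63/32)
macro 6: S0 reads c2=63/32 → after 1×micro: 1; S1 reads c0=1 → after 1×micro: 1; S2 reads c1=1 → after 1×micro: 127/64 ⇒ (c0=1, c1=1, c2=127/64)
macro 7: S0 reads c2=127/64 → after 1×micro: 1; S1 reads c0=1 → after 1×micro: 1; S2 reads c1=1 → after 1×micro: 255/128 ⇒ (c0=1, c1=1, c2=255/128)
macro 8: S0 reads c2=255/128 → after 1×micro: 1; S1 reads c0=1 → after 1×micro: 1; S2 reads c1=1 → after 1×micro: 511/256 ⇒ (c0=1, c1=1, c2=511/256)
macro 9: S0 reads c2=511/256 → after 1×micro: 1; S1 reads c0=1 → after 1×micro: 1; S2 reads c1=1 → after 1×micro: 1023/512 ⇒ (c0=1, c1=1, c2=1023/512)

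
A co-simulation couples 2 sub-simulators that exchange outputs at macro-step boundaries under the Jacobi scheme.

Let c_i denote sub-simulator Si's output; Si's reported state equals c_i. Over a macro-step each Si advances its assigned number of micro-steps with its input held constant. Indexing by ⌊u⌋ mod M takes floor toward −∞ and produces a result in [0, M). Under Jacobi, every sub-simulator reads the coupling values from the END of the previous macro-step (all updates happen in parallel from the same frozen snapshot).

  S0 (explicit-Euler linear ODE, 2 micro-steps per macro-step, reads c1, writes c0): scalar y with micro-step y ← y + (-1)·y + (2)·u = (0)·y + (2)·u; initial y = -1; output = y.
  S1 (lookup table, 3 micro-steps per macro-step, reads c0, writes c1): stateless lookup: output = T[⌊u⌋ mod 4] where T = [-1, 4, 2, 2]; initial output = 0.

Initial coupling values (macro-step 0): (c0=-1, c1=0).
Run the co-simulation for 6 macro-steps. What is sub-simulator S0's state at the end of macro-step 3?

S0 state at macro-step 3 = -2

macro 1: S0 reads c1=0 → after 2×micro: 0; S1 reads c0=-1 → after 3×micro: 2 ⇒ (c0=0, c1=2)
macro 2: S0 reads c1=2 → after 2×micro: 4; S1 reads c0=0 → after 3×micro: -1 ⇒ (c0=4, c1=-1)
macro 3: S0 reads c1=-1 → after 2×micro: -2; S1 reads c0=4 → after 3×micro: -1 ⇒ (c0=-2, c1=-1)
macro 4: S0 reads c1=-1 → after 2×micro: -2; S1 reads c0=-2 → after 3×micro: 2 ⇒ (c0=-2, c1=2)
macro 5: S0 reads c1=2 → after 2×micro: 4; S1 reads c0=-2 → after 3×micro: 2 ⇒ (c0=4, c1=2)
macro 6: S0 reads c1=2 → after 2×micro: 4; S1 reads c0=4 → after 3×micro: -1 ⇒ (c0=4, c1=-1)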